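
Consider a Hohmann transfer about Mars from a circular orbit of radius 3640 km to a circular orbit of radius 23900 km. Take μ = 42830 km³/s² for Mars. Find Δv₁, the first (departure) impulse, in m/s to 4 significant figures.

The Hohmann ellipse has a_t = (r₁ + r₂)/2 = 13770 km.
Circular speed at r = 3640 km: v_c = √(μ/r) = 3.430 km/s.
Vis-viva on the transfer ellipse at r = 3640 km gives v_t = √[μ(2/r − 1/a_t)] = 4.519 km/s.
Δv₁ = |v_t − v_c| = |4.519 − 3.430| = 1.089 km/s.

Δv₁ = 1089 m/s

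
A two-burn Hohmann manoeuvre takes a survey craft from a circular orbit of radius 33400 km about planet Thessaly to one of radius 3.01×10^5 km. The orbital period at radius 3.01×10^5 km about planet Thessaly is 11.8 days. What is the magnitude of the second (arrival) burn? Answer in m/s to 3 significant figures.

From Kepler's third law T² = 4π²r³/μ at r = 3.01×10^5 km, T = 11.8 days = 11.8 × 86400 s = 1.01952×10^6 s: μ = 4π²r³/T² = 1.03578×10^6 km³/s².
The Hohmann ellipse has a_t = (r₁ + r₂)/2 = 1.672×10^5 km.
Circular speed at r = 3.010×10^5 km: v_c = √(μ/r) = 1.855 km/s.
Vis-viva on the transfer ellipse at r = 3.010×10^5 km gives v_t = √[μ(2/r − 1/a_t)] = 0.8291 km/s.
Δv₂ = |v_t − v_c| = |0.8291 − 1.855| = 1.026 km/s.

Δv₂ = 1030 m/s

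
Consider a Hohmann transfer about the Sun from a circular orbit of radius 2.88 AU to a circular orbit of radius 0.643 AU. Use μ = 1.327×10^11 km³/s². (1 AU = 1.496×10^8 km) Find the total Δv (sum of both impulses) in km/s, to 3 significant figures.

In km: r₁ = 2.88 × 1.496×10^8 = 4.30848×10^8 km; r₂ = 0.643 × 1.496×10^8 = 9.61928×10^7 km.
Transfer-ellipse semi-major axis a_t = (r₁ + r₂)/2 = (4.30848×10^8 + 9.61928×10^7)/2 = 2.635204×10^8 km.
At r₁ the circular-orbit speed is v₁ = √(μ/r₁) = 17.550 km/s.
On the transfer ellipse at r₁, vis-viva equation gives v_a = √[μ(2/r₁ − 1/a_t)] = 10.603 km/s.
First burn Δv₁ = |v_a − v₁| = 6.947 km/s.
Circular speed at r₂: v₂ = √(μ/r₂) = 37.14 km/s.
Transfer-orbit speed at r₂: v_p = √[μ(2/r₂ − 1/a_t)] = 47.49 km/s.
Second burn Δv₂ = |v₂ − v_p| = 10.35 km/s.
Δv = Δv₁ + Δv₂ = 6.947 + 10.35 = 17.30 km/s.

Δv = 17.3 km/s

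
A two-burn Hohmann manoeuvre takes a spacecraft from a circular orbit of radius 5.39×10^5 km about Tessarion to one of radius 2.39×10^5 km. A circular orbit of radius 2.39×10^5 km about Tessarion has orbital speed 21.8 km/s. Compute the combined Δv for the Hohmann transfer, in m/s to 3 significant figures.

From the circular-orbit relation v² = μ/r at r = 2.39×10^5 km: μ = v²r = (21.8)² × 2.39×10^5 = 1.13582×10^8 km³/s².
The Hohmann ellipse has a_t = (r₁ + r₂)/2 = 3.890×10^5 km.
At r₁ the circular-orbit speed is v₁ = √(μ/r₁) = 14.5165 km/s.
On the transfer ellipse at r₁, vis-viva gives v_a = √[μ(2/r₁ − 1/a_t)] = 11.3785 km/s.
First burn Δv₁ = |v_a − v₁| = 3.138 km/s.
At r₂, v₂ = √(μ/r₂) = 21.800 km/s.
Transfer-orbit speed at r₂: v_p = √[μ(2/r₂ − 1/a_t)] = 25.661 km/s.
Second burn Δv₂ = |v₂ − v_p| = 3.861 km/s.
Total Δv = Δv₁ + Δv₂ = 6.999 km/s.

Δv = 7000 m/s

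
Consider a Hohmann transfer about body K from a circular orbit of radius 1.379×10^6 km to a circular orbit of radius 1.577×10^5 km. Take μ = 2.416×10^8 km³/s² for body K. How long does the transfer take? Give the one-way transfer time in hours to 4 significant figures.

t = 37.81 hours

The Hohmann ellipse has a_t = (r₁ + r₂)/2 = 7.6835×10^5 km.
Half the transfer-orbit period gives t = π√(a_t³/μ) = 1.361×10^5 s.
Converting: 1.361×10^5 s ÷ 3600 s/hour = 37.81 hours.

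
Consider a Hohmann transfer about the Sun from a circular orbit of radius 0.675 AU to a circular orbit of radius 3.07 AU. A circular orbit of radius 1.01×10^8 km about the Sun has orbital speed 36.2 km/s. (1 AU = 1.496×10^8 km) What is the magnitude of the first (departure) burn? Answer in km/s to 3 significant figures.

From the circular-orbit relation v² = μ/r at r = 1.01×10^8 km: μ = v²r = (36.2)² × 1.01×10^8 = 1.32354×10^11 km³/s².
In km: r₁ = 0.675 × 1.496×10^8 = 1.0098×10^8 km; r₂ = 3.07 × 1.496×10^8 = 4.59272×10^8 km.
Semi-major axis of the transfer orbit: a_t = (1.0098×10^8 + 4.59272×10^8)/2 = 2.80126×10^8 km.
On the circular orbit at r = 1.0098×10^8 km, v_c = √(μ/r) = 36.204 km/s.
Vis-viva on the transfer ellipse at r = 1.0098×10^8 km gives v_t = √[μ(2/r − 1/a_t)] = 46.356 km/s.
Δv₁ = |v_t − v_c| = |46.356 − 36.204| = 10.15 km/s.

Δv₁ = 10.2 km/s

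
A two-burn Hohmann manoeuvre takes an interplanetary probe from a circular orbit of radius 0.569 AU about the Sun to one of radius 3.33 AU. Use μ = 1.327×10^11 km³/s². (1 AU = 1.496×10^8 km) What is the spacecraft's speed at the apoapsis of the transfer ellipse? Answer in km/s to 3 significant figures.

v = 8.82 km/s

In km: r₁ = 0.569 × 1.496×10^8 = 8.51224×10^7 km; r₂ = 3.33 × 1.496×10^8 = 4.98168×10^8 km.
Transfer-ellipse semi-major axis a_t = (r₁ + r₂)/2 = (8.51224×10^7 + 4.98168×10^8)/2 = 2.916452×10^8 km.
At apoapsis, r = 4.98168×10^8 km.
From the vis-viva equation, v = √[μ(2/r − 1/a_t)] = 8.817 km/s.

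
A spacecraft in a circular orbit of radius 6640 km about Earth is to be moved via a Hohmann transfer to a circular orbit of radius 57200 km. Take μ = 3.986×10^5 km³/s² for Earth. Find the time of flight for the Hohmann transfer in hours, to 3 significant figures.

t = 7.88 hours

The Hohmann ellipse has a_t = (r₁ + r₂)/2 = 31920 km.
Transfer time t = π√(a_t³/μ) = π√((31920)³ / 3.986×10^5) = 28380 s.
Converting: 28380 s ÷ 3600 s/hour = 7.88 hours.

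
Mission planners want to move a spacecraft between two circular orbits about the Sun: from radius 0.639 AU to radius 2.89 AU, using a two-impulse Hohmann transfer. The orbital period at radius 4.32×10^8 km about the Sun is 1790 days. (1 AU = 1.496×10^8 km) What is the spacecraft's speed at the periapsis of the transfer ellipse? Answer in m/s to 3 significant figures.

v = 47700 m/s

From Kepler's third law T² = 4π²r³/μ at r = 4.32×10^8 km, T = 1790 days = 1790 × 86400 s = 1.54656×10^8 s: μ = 4π²r³/T² = 1.33069×10^11 km³/s².
In km: r₁ = 0.639 × 1.496×10^8 = 9.55944×10^7 km; r₂ = 2.89 × 1.496×10^8 = 4.32344×10^8 km.
The Hohmann ellipse has a_t = (r₁ + r₂)/2 = 2.639692×10^8 km.
At periapsis, r = 9.55944×10^7 km.
From the vis-viva equation, v = √[μ(2/r − 1/a_t)] = 47.75 km/s.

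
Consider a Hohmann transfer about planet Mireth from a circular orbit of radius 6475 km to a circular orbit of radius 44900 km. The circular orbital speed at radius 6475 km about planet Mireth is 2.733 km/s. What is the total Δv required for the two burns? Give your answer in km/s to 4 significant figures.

From the circular-orbit relation v² = μ/r at r = 6475 km: μ = v²r = (2.733)² × 6475 = 48363.6 km³/s².
The Hohmann ellipse has a_t = (r₁ + r₂)/2 = 25687.5 km.
At r₁ the circular-orbit speed is v₁ = √(μ/r₁) = 2.7330 km/s.
On the transfer ellipse at r₁, vis-viva gives v_p = √[μ(2/r₁ − 1/a_t)] = 3.6133 km/s.
First burn Δv₁ = |v_p − v₁| = 0.8803 km/s.
At r₂, v₂ = √(μ/r₂) = 1.0379 km/s.
Transfer-orbit speed at r₂: v_a = √[μ(2/r₂ − 1/a_t)] = 0.52107 km/s.
Second burn Δv₂ = |v₂ − v_a| = 0.5168 km/s.
Total Δv = Δv₁ + Δv₂ = 1.397 km/s.

Δv = 1.397 km/s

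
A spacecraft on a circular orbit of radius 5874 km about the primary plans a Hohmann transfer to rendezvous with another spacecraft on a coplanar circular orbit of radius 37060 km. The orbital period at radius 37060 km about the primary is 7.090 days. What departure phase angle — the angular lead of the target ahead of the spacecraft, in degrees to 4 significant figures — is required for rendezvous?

φ = 100.6°

From Kepler's third law T² = 4π²r³/μ at r = 37060 km, T = 7.090 days = 7.090 × 86400 s = 6.12576×10^5 s: μ = 4π²r³/T² = 5354.96 km³/s².
Transfer-ellipse semi-major axis a_t = (r₁ + r₂)/2 = (5874 + 37060)/2 = 21467 km.
The half-period of the transfer ellipse is t = π√(a_t³/μ) = 1.350296×10^5 s.
Target angular speed ω₂ = √(μ/r₂³) = 1.025699×10^-5 rad/s.
Angle swept by the target during transfer: ω₂·t = 1.384997 rad = 79.354°.
Arrival is 180° from departure on the ellipse, so φ = 180° − 79.354° = 100.6°.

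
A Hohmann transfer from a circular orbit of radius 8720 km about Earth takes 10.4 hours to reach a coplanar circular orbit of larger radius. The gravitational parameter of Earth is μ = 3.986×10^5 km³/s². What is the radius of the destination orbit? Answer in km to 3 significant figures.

r₂ = 68100 km

Transfer time t = 10.4 hours = 37440 s, and t = π√(a_t³/μ).
So a_t = (μ t²/π²)^(1/3) = (3.986×10^5 × (37440)² / π²)^(1/3) = 38398 km.
Since a_t = (r₁ + r₂)/2, r₂ = 2a_t − r₁ = 2×38398 − 8720 = 68076 km.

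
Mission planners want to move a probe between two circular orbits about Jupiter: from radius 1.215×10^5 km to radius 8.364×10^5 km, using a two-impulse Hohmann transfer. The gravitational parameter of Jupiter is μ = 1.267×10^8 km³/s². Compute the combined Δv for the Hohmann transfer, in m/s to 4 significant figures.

Transfer-ellipse semi-major axis a_t = (r₁ + r₂)/2 = (1.215×10^5 + 8.364×10^5)/2 = 4.7895×10^5 km.
Circular speed at r₁: v₁ = √(μ/r₁) = √(1.267×10^8/1.215×10^5) = 32.29 km/s.
On the transfer ellipse at r₁, vis-viva equation gives v_p = √[μ(2/r₁ − 1/a_t)] = 42.67 km/s.
First burn Δv₁ = |v_p − v₁| = 10.38 km/s.
Circular speed at r₂: v₂ = √(μ/r₂) = 12.308 km/s.
Transfer-orbit speed at r₂: v_a = √[μ(2/r₂ − 1/a_t)] = 6.1990 km/s.
Second burn Δv₂ = |v₂ − v_a| = 6.109 km/s.
Δv = Δv₁ + Δv₂ = 10.38 + 6.109 = 16.49 km/s.

Δv = 16490 m/s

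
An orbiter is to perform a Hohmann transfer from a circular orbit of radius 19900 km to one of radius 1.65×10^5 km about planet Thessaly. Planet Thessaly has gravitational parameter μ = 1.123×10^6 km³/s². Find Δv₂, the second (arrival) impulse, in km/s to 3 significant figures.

Δv₂ = 1.40 km/s

The Hohmann ellipse has a_t = (r₁ + r₂)/2 = 92450 km.
On the circular orbit at r = 1.650×10^5 km, v_c = √(μ/r) = 2.6088 km/s.
Vis-viva on the transfer ellipse at r = 1.650×10^5 km gives v_t = √[μ(2/r − 1/a_t)] = 1.2104 km/s.
Δv₂ = |v_t − v_c| = |1.2104 − 2.6088| = 1.398 km/s.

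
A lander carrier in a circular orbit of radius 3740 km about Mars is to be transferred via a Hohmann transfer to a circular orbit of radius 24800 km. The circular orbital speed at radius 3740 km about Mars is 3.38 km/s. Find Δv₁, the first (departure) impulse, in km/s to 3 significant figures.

Δv₁ = 1.08 km/s

From the circular-orbit relation v² = μ/r at r = 3740 km: μ = v²r = (3.38)² × 3740 = 42727.3 km³/s².
The Hohmann ellipse has a_t = (r₁ + r₂)/2 = 14270 km.
On the circular orbit at r = 3740 km, v_c = √(μ/r) = 3.380 km/s.
Transfer-orbit speed at the same r (vis-viva, a = a_t): v_t = √[μ(2/r − 1/a_t)] = 4.456 km/s.
Δv₁ = |v_t − v_c| = |4.456 − 3.380| = 1.076 km/s.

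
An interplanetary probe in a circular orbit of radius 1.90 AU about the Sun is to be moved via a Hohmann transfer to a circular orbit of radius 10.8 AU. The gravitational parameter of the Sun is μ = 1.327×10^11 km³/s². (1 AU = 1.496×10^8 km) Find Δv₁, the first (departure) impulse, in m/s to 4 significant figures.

Δv₁ = 6572 m/s

In km: r₁ = 1.90 × 1.496×10^8 = 2.8424×10^8 km; r₂ = 10.8 × 1.496×10^8 = 1.61568×10^9 km.
Transfer-ellipse semi-major axis a_t = (r₁ + r₂)/2 = (2.8424×10^8 + 1.61568×10^9)/2 = 9.4996×10^8 km.
Circular speed at r = 2.8424×10^8 km: v_c = √(μ/r) = 21.607 km/s.
Transfer-orbit speed at the same r (vis-viva, a = a_t): v_t = √[μ(2/r − 1/a_t)] = 28.179 km/s.
Δv₁ = |v_t − v_c| = |28.179 − 21.607| = 6.572 km/s.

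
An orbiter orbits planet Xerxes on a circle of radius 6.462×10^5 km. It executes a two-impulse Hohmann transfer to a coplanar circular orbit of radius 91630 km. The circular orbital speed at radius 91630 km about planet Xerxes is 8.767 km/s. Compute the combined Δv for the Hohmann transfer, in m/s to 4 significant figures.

Δv = 4492 m/s

From the circular-orbit relation v² = μ/r at r = 91630 km: μ = v²r = (8.767)² × 91630 = 7.04271×10^6 km³/s².
Transfer-ellipse semi-major axis a_t = (r₁ + r₂)/2 = (6.462×10^5 + 91630)/2 = 3.68915×10^5 km.
At r₁ the circular-orbit speed is v₁ = √(μ/r₁) = 3.301 km/s.
Transfer-orbit speed at r₁ (vis-viva equation): v_a = √[μ(2/r₁ − 1/a_t)] = 1.645 km/s.
First burn Δv₁ = |v_a − v₁| = 1.656 km/s.
Circular speed at r₂: v₂ = √(μ/r₂) = 8.7670 km/s.
Transfer-orbit speed at r₂: v_p = √[μ(2/r₂ − 1/a_t)] = 11.603 km/s.
Second burn Δv₂ = |v₂ − v_p| = 2.836 km/s.
Total Δv = Δv₁ + Δv₂ = 4.492 km/s.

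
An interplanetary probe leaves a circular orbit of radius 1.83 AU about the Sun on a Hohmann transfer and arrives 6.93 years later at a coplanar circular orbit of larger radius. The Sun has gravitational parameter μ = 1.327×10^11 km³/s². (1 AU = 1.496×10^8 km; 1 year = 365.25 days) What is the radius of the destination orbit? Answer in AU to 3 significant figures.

r₂ = 9.71 AU

In km: r₁ = 1.83 × 1.496×10^8 = 2.73768×10^8 km.
Transfer time t = 6.93 years × 365.25 × 86400 s = 2.18694168×10^8 s, and t = π√(a_t³/μ).
So a_t = (μ t²/π²)^(1/3) = (1.327×10^11 × (2.18694168×10^8)² / π²)^(1/3) = 8.6314×10^8 km.
Since a_t = (r₁ + r₂)/2, r₂ = 2a_t − r₁ = 2×8.6314×10^8 − 2.73768×10^8 = 1.452512×10^9 km.
In AU: r₂ = 1.452512×10^9 / 1.496×10^8 = 9.71 AU.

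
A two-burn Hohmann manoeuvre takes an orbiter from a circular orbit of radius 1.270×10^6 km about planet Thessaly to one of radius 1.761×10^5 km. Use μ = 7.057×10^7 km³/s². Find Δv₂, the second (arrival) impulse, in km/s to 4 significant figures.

Δv₂ = 6.512 km/s

Semi-major axis of the transfer orbit: a_t = (1.270×10^6 + 1.761×10^5)/2 = 7.2305×10^5 km.
Circular speed at r = 1.761×10^5 km: v_c = √(μ/r) = 20.0184 km/s.
Transfer-orbit speed at the same r (vis-viva, a = a_t): v_t = √[μ(2/r − 1/a_t)] = 26.5307 km/s.
Δv₂ = |v_t − v_c| = |26.5307 − 20.0184| = 6.512 km/s.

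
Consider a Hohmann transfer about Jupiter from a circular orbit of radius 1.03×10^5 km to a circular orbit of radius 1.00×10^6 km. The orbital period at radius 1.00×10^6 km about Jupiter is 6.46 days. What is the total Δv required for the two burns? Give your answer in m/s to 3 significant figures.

Δv = 18500 m/s

From Kepler's third law T² = 4π²r³/μ at r = 1.00×10^6 km, T = 6.46 days = 6.46 × 86400 s = 5.58144×10^5 s: μ = 4π²r³/T² = 1.26726×10^8 km³/s².
The Hohmann ellipse has a_t = (r₁ + r₂)/2 = 5.515×10^5 km.
At r₁ the circular-orbit speed is v₁ = √(μ/r₁) = 35.076 km/s.
On the transfer ellipse at r₁, vis-viva gives v_p = √[μ(2/r₁ − 1/a_t)] = 47.233 km/s.
First burn Δv₁ = |v_p − v₁| = 12.16 km/s.
Circular speed at r₂: v₂ = √(μ/r₂) = 11.257 km/s.
Transfer-orbit speed at r₂: v_a = √[μ(2/r₂ − 1/a_t)] = 4.8650 km/s.
Second burn Δv₂ = |v₂ − v_a| = 6.392 km/s.
Total Δv = Δv₁ + Δv₂ = 18.55 km/s.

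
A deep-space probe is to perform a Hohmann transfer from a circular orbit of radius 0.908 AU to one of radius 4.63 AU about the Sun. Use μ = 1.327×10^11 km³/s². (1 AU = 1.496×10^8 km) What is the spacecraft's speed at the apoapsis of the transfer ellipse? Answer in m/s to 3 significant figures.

v = 7930 m/s

In km: r₁ = 0.908 × 1.496×10^8 = 1.358368×10^8 km; r₂ = 4.63 × 1.496×10^8 = 6.92648×10^8 km.
The Hohmann ellipse has a_t = (r₁ + r₂)/2 = 4.142424×10^8 km.
The apoapsis of the transfer ellipse is at r = 6.92648×10^8 km.
From the vis-viva equation, v = √[μ(2/r − 1/a_t)] = 7.926 km/s.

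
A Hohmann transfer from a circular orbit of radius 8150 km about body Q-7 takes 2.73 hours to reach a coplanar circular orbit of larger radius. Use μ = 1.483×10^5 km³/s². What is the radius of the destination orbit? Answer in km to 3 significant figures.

r₂ = 14500 km

Transfer time t = 2.73 hours = 9828 s, and t = π√(a_t³/μ).
So a_t = (μ t²/π²)^(1/3) = (1.483×10^5 × (9828)² / π²)^(1/3) = 11322 km.
Since a_t = (r₁ + r₂)/2, r₂ = 2a_t − r₁ = 2×11322 − 8150 = 14494 km.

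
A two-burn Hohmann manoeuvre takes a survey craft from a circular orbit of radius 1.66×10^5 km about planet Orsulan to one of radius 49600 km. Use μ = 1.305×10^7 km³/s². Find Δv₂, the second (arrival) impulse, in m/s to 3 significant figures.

Δv₂ = 3910 m/s

Transfer-ellipse semi-major axis a_t = (r₁ + r₂)/2 = (1.660×10^5 + 49600)/2 = 1.078×10^5 km.
Circular speed at r = 49600 km: v_c = √(μ/r) = 16.2205 km/s.
Vis-viva on the transfer ellipse at r = 49600 km gives v_t = √[μ(2/r − 1/a_t)] = 20.1284 km/s.
Δv₂ = |v_t − v_c| = |20.1284 − 16.2205| = 3.908 km/s.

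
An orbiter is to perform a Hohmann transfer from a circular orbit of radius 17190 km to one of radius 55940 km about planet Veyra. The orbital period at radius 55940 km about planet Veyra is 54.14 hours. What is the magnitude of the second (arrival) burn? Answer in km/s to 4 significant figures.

Δv₂ = 0.5669 km/s

From Kepler's third law T² = 4π²r³/μ at r = 55940 km, T = 54.14 hours = 54.14 × 3600 s = 1.94904×10^5 s: μ = 4π²r³/T² = 1.81922×10^5 km³/s².
The Hohmann ellipse has a_t = (r₁ + r₂)/2 = 36565 km.
On the circular orbit at r = 55940 km, v_c = √(μ/r) = 1.8034 km/s.
Vis-viva on the transfer ellipse at r = 55940 km gives v_t = √[μ(2/r − 1/a_t)] = 1.2365 km/s.
Δv₂ = |v_t − v_c| = |1.2365 − 1.8034| = 0.5669 km/s.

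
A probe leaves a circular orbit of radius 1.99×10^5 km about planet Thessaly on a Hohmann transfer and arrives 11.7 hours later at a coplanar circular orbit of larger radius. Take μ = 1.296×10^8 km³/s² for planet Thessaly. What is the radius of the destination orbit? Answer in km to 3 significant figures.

r₂ = 3.72×10^5 km

Transfer time t = 11.7 hours = 42120 s, and t = π√(a_t³/μ).
So a_t = (μ t²/π²)^(1/3) = (1.296×10^8 × (42120)² / π²)^(1/3) = 2.8560×10^5 km.
Since a_t = (r₁ + r₂)/2, r₂ = 2a_t − r₁ = 2×2.8560×10^5 − 1.990×10^5 = 3.722×10^5 km.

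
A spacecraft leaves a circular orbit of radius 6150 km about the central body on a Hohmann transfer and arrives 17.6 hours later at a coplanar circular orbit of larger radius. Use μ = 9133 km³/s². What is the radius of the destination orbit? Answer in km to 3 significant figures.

r₂ = 24800 km

Transfer time t = 17.6 hours = 63360 s, and t = π√(a_t³/μ).
So a_t = (μ t²/π²)^(1/3) = (9133 × (63360)² / π²)^(1/3) = 15488 km.
Since a_t = (r₁ + r₂)/2, r₂ = 2a_t − r₁ = 2×15488 − 6150 = 24826 km.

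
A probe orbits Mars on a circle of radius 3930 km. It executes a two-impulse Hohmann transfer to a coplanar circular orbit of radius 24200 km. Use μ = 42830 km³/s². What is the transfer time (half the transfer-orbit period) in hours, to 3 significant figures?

t = 7.03 hours

The Hohmann ellipse has a_t = (r₁ + r₂)/2 = 14065 km.
Transfer time t = π√(a_t³/μ) = π√((14065)³ / 42830) = 25320 s.
Converting: 25320 s ÷ 3600 s/hour = 7.03 hours.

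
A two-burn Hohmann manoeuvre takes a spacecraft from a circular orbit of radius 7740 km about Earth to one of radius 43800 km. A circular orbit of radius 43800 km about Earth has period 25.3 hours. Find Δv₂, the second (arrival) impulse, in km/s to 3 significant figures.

Δv₂ = 1.37 km/s

From Kepler's third law T² = 4π²r³/μ at r = 43800 km, T = 25.3 hours = 25.3 × 3600 s = 91080 s: μ = 4π²r³/T² = 3.99886×10^5 km³/s².
Transfer-ellipse semi-major axis a_t = (r₁ + r₂)/2 = (7740 + 43800)/2 = 25770 km.
Circular speed at r = 43800 km: v_c = √(μ/r) = 3.022 km/s.
Transfer-orbit speed at the same r (vis-viva, a = a_t): v_t = √[μ(2/r − 1/a_t)] = 1.656 km/s.
Δv₂ = |v_t − v_c| = |1.656 − 3.022| = 1.366 km/s.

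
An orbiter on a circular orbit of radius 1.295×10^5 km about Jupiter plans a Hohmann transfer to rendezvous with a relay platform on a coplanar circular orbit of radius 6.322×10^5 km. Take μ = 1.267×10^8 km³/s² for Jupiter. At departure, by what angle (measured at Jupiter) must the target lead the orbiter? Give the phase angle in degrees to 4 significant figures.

The Hohmann ellipse has a_t = (r₁ + r₂)/2 = 3.8085×10^5 km.
Transfer time t = π√(a_t³/μ) = 65598 s.
Target angular speed ω₂ = √(μ/r₂³) = 2.2393×10^-5 rad/s.
Angle swept by the target during transfer: ω₂·t = 1.4689 rad = 84.16°.
Arrival is 180° from departure on the ellipse, so φ = 180° − 84.16° = 95.84°.

φ = 95.84°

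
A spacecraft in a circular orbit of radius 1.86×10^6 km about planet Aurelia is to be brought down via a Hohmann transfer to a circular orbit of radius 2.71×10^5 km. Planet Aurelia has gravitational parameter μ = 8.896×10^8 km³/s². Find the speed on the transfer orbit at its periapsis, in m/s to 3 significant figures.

v = 75700 m/s

The Hohmann ellipse has a_t = (r₁ + r₂)/2 = 1.0655×10^6 km.
The periapsis of the transfer ellipse is at r = 2.710×10^5 km.
Vis-viva: v = √[μ(2/r − 1/a_t)] = √[8.896×10^8 × (2/2.710×10^5 − 1/1.0655×10^6)] = 75.70 km/s.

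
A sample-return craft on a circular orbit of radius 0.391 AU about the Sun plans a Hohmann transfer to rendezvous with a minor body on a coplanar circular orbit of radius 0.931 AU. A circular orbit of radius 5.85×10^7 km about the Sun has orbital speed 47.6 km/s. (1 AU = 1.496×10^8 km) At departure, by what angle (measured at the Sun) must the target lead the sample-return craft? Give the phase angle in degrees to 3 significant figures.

From the circular-orbit relation v² = μ/r at r = 5.85×10^7 km: μ = v²r = (47.6)² × 5.85×10^7 = 1.32547×10^11 km³/s².
In km: r₁ = 0.391 × 1.496×10^8 = 5.84936×10^7 km; r₂ = 0.931 × 1.496×10^8 = 1.392776×10^8 km.
The Hohmann ellipse has a_t = (r₁ + r₂)/2 = 9.88856×10^7 km.
Transfer time t = π√(a_t³/μ) = 8.485×10^6 s.
Target angular speed ω₂ = √(μ/r₂³) = 2.215×10^-7 rad/s.
Angle swept by the target during transfer: ω₂·t = 1.879 rad = 107.7°.
The sample-return craft traverses 180° on the transfer ellipse, so the target must lead by 180° − 107.7° = 72.3°.

φ = 72.3°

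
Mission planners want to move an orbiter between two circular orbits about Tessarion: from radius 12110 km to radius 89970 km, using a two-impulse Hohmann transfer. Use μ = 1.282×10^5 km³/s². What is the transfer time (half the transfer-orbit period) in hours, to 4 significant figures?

t = 28.10 hours

Transfer-ellipse semi-major axis a_t = (r₁ + r₂)/2 = (12110 + 89970)/2 = 51040 km.
Half the transfer-orbit period gives t = π√(a_t³/μ) = 1.0117×10^5 s.
Converting: 1.0117×10^5 s ÷ 3600 s/hour = 28.10 hours.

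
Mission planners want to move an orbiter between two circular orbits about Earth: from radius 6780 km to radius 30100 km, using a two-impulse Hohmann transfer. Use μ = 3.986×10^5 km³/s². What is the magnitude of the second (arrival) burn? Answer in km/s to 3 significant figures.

Transfer-ellipse semi-major axis a_t = (r₁ + r₂)/2 = (6780 + 30100)/2 = 18440 km.
On the circular orbit at r = 30100 km, v_c = √(μ/r) = 3.639 km/s.
Vis-viva on the transfer ellipse at r = 30100 km gives v_t = √[μ(2/r − 1/a_t)] = 2.207 km/s.
Δv₂ = |v_t − v_c| = |2.207 − 3.639| = 1.432 km/s.

Δv₂ = 1.43 km/s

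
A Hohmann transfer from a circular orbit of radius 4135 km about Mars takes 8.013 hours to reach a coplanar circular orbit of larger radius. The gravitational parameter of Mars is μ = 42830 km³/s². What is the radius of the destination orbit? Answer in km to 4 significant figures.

r₂ = 26550 km

Transfer time t = 8.013 hours = 28846.8 s, and t = π√(a_t³/μ).
So a_t = (μ t²/π²)^(1/3) = (42830 × (28846.8)² / π²)^(1/3) = 15342 km.
Since a_t = (r₁ + r₂)/2, r₂ = 2a_t − r₁ = 2×15342 − 4135 = 26549 km.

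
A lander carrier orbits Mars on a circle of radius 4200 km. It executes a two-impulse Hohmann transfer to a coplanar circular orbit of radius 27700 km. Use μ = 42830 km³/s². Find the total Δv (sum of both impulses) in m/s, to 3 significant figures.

Δv = 1620 m/s

Transfer-ellipse semi-major axis a_t = (r₁ + r₂)/2 = (4200 + 27700)/2 = 15950 km.
Circular speed at r₁: v₁ = √(μ/r₁) = √(42830/4200) = 3.193 km/s.
Transfer-orbit speed at r₁ (vis-viva): v_p = √[μ(2/r₁ − 1/a_t)] = 4.208 km/s.
First burn Δv₁ = |v_p − v₁| = 1.015 km/s.
At r₂, v₂ = √(μ/r₂) = 1.2435 km/s.
Transfer-orbit speed at r₂: v_a = √[μ(2/r₂ − 1/a_t)] = 0.63808 km/s.
Second burn Δv₂ = |v₂ − v_a| = 0.6054 km/s.
Δv = Δv₁ + Δv₂ = 1.015 + 0.6054 = 1.620 km/s.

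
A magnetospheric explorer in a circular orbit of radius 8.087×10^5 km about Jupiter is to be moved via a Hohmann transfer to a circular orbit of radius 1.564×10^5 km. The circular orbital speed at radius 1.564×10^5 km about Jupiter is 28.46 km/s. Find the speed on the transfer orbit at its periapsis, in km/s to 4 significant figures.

v = 36.84 km/s

From the circular-orbit relation v² = μ/r at r = 1.564×10^5 km: μ = v²r = (28.46)² × 1.564×10^5 = 1.26680×10^8 km³/s².
Semi-major axis of the transfer orbit: a_t = (8.087×10^5 + 1.564×10^5)/2 = 4.8255×10^5 km.
At periapsis, r = 1.564×10^5 km.
From the vis-viva equation, v = √[μ(2/r − 1/a_t)] = 36.84 km/s.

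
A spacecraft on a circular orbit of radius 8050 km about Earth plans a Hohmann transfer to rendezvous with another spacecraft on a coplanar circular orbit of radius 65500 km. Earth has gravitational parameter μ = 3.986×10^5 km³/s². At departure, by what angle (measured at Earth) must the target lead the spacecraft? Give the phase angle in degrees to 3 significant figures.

φ = 104°

Semi-major axis of the transfer orbit: a_t = (8050 + 65500)/2 = 36775 km.
The half-period of the transfer ellipse is t = π√(a_t³/μ) = 35092.2 s.
The target's mean motion on its circular orbit is ω₂ = √(μ/r₂³) = 3.76623×10^-5 rad/s.
Angle swept by the target during transfer: ω₂·t = 1.3217 rad = 75.73°.
Arrival is 180° from departure on the ellipse, so φ = 180° − 75.73° = 104°.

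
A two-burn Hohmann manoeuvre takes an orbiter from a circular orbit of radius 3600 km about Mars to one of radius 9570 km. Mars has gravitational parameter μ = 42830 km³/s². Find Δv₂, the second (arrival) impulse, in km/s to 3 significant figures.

Δv₂ = 0.551 km/s

Semi-major axis of the transfer orbit: a_t = (3600 + 9570)/2 = 6585 km.
Circular speed at r = 9570 km: v_c = √(μ/r) = 2.1155 km/s.
Transfer-orbit speed at the same r (vis-viva, a = a_t): v_t = √[μ(2/r − 1/a_t)] = 1.5642 km/s.
Δv₂ = |v_t − v_c| = |1.5642 − 2.1155| = 0.5513 km/s.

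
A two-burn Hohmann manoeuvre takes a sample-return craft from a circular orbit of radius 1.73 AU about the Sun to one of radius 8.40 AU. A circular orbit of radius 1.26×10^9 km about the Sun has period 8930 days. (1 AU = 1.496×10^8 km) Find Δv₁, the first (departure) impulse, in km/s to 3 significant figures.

From Kepler's third law T² = 4π²r³/μ at r = 1.26×10^9 km, T = 8930 days = 8930 × 86400 s = 7.71552×10^8 s: μ = 4π²r³/T² = 1.32660×10^11 km³/s².
In km: r₁ = 1.73 × 1.496×10^8 = 2.58808×10^8 km; r₂ = 8.40 × 1.496×10^8 = 1.25664×10^9 km.
The Hohmann ellipse has a_t = (r₁ + r₂)/2 = 7.57724×10^8 km.
On the circular orbit at r = 2.58808×10^8 km, v_c = √(μ/r) = 22.640 km/s.
Transfer-orbit speed at the same r (vis-viva, a = a_t): v_t = √[μ(2/r − 1/a_t)] = 29.156 km/s.
Δv₁ = |v_t − v_c| = |29.156 − 22.640| = 6.516 km/s.

Δv₁ = 6.52 km/s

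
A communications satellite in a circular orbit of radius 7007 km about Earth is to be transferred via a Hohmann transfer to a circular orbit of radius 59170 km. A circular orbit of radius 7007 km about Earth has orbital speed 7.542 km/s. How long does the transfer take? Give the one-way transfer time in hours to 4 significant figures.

t = 8.320 hours

From the circular-orbit relation v² = μ/r at r = 7007 km: μ = v²r = (7.542)² × 7007 = 3.98571×10^5 km³/s².
Transfer-ellipse semi-major axis a_t = (r₁ + r₂)/2 = (7007 + 59170)/2 = 33088.5 km.
Transfer time t = π√(a_t³/μ) = π√((33088.5)³ / 3.98571×10^5) = 29951 s.
Converting: 29951 s ÷ 3600 s/hour = 8.320 hours.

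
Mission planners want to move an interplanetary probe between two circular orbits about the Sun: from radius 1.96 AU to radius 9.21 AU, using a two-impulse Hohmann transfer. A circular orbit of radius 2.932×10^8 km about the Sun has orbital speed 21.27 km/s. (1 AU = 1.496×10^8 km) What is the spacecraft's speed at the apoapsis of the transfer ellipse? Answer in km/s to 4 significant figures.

v = 5.813 km/s

From the circular-orbit relation v² = μ/r at r = 2.932×10^8 km: μ = v²r = (21.27)² × 2.932×10^8 = 1.32647×10^11 km³/s².
In km: r₁ = 1.96 × 1.496×10^8 = 2.93216×10^8 km; r₂ = 9.21 × 1.496×10^8 = 1.377816×10^9 km.
The Hohmann ellipse has a_t = (r₁ + r₂)/2 = 8.35516×10^8 km.
At apoapsis, r = 1.377816×10^9 km.
From the vis-viva equation, v = √[μ(2/r − 1/a_t)] = 5.813 km/s.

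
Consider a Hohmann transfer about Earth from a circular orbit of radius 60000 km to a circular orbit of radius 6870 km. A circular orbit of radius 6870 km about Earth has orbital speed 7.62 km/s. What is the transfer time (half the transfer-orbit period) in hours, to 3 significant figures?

From the circular-orbit relation v² = μ/r at r = 6870 km: μ = v²r = (7.62)² × 6870 = 3.98902×10^5 km³/s².
The Hohmann ellipse has a_t = (r₁ + r₂)/2 = 33435 km.
Half the transfer-orbit period gives t = π√(a_t³/μ) = 30410 s.
Converting: 30410 s ÷ 3600 s/hour = 8.45 hours.

t = 8.45 hours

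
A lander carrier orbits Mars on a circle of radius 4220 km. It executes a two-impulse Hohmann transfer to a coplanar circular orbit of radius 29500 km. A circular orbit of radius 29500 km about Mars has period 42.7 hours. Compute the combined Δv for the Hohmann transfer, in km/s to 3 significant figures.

From Kepler's third law T² = 4π²r³/μ at r = 29500 km, T = 42.7 hours = 42.7 × 3600 s = 1.5372×10^5 s: μ = 4π²r³/T² = 42890.9 km³/s².
Transfer-ellipse semi-major axis a_t = (r₁ + r₂)/2 = (4220 + 29500)/2 = 16860 km.
At r₁ the circular-orbit speed is v₁ = √(μ/r₁) = 3.188 km/s.
Transfer-orbit speed at r₁ (v² = μ(2/r − 1/a)): v_p = √[μ(2/r₁ − 1/a_t)] = 4.217 km/s.
First burn Δv₁ = |v_p − v₁| = 1.0290 km/s.
At r₂, v₂ = √(μ/r₂) = 1.20579 km/s.
Transfer-orbit speed at r₂: v_a = √[μ(2/r₂ − 1/a_t)] = 0.603252 km/s.
Second burn Δv₂ = |v₂ − v_a| = 0.60254 km/s.
Δv = Δv₁ + Δv₂ = 1.0290 + 0.60254 = 1.632 km/s.

Δv = 1.63 km/s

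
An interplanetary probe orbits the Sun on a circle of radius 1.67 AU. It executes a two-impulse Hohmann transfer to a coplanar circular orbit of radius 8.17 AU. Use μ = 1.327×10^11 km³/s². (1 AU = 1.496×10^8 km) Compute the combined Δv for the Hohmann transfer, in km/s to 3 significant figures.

Δv = 11.0 km/s

In km: r₁ = 1.67 × 1.496×10^8 = 2.49832×10^8 km; r₂ = 8.17 × 1.496×10^8 = 1.222232×10^9 km.
Semi-major axis of the transfer orbit: a_t = (2.49832×10^8 + 1.222232×10^9)/2 = 7.36032×10^8 km.
At r₁ the circular-orbit speed is v₁ = √(μ/r₁) = 23.047 km/s.
Transfer-orbit speed at r₁ (vis-viva): v_p = √[μ(2/r₁ − 1/a_t)] = 29.699 km/s.
First burn Δv₁ = |v_p − v₁| = 6.652 km/s.
At r₂, v₂ = √(μ/r₂) = 10.42 km/s.
Transfer-orbit speed at r₂: v_a = √[μ(2/r₂ − 1/a_t)] = 6.071 km/s.
Second burn Δv₂ = |v₂ − v_a| = 4.349 km/s.
Δv = Δv₁ + Δv₂ = 6.652 + 4.349 = 11.00 km/s.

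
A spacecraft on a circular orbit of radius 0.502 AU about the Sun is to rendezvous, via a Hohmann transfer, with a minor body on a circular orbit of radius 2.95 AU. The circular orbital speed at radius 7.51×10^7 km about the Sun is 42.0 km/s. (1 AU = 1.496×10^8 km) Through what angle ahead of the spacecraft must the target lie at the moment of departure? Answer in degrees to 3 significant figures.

φ = 99.4°

From the circular-orbit relation v² = μ/r at r = 7.51×10^7 km: μ = v²r = (42.0)² × 7.51×10^7 = 1.32476×10^11 km³/s².
In km: r₁ = 0.502 × 1.496×10^8 = 7.50992×10^7 km; r₂ = 2.95 × 1.496×10^8 = 4.4132×10^8 km.
The Hohmann ellipse has a_t = (r₁ + r₂)/2 = 2.582096×10^8 km.
The half-period of the transfer ellipse is t = π√(a_t³/μ) = 3.581×10^7 s.
The target's mean motion on its circular orbit is ω₂ = √(μ/r₂³) = 3.926×10^-8 rad/s.
Angle swept by the target during transfer: ω₂·t = 1.406 rad = 80.56°.
Arrival is 180° from departure on the ellipse, so φ = 180° − 80.56° = 99.4°.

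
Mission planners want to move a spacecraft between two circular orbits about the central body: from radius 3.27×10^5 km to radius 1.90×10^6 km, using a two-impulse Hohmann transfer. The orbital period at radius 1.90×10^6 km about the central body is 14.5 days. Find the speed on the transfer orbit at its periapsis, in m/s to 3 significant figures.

From Kepler's third law T² = 4π²r³/μ at r = 1.90×10^6 km, T = 14.5 days = 14.5 × 86400 s = 1.2528×10^6 s: μ = 4π²r³/T² = 1.72527×10^8 km³/s².
Semi-major axis of the transfer orbit: a_t = (3.270×10^5 + 1.900×10^6)/2 = 1.1135×10^6 km.
The periapsis of the transfer ellipse is at r = 3.270×10^5 km.
From the vis-viva equation, v = √[μ(2/r − 1/a_t)] = 30.00 km/s.

v = 30000 m/s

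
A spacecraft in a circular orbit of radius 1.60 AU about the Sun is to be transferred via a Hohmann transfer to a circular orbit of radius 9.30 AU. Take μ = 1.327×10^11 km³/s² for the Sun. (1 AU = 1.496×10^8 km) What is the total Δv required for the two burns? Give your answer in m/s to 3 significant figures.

Δv = 11700 m/s

In km: r₁ = 1.60 × 1.496×10^8 = 2.3936×10^8 km; r₂ = 9.30 × 1.496×10^8 = 1.39128×10^9 km.
The Hohmann ellipse has a_t = (r₁ + r₂)/2 = 8.1532×10^8 km.
Circular speed at r₁: v₁ = √(μ/r₁) = √(1.327×10^11/2.3936×10^8) = 23.546 km/s.
Transfer-orbit speed at r₁ (vis-viva equation): v_p = √[μ(2/r₁ − 1/a_t)] = 30.758 km/s.
First burn Δv₁ = |v_p − v₁| = 7.212 km/s.
Circular speed at r₂: v₂ = √(μ/r₂) = 9.7663 km/s.
Transfer-orbit speed at r₂: v_a = √[μ(2/r₂ − 1/a_t)] = 5.2916 km/s.
Second burn Δv₂ = |v₂ − v_a| = 4.475 km/s.
Δv = Δv₁ + Δv₂ = 7.212 + 4.475 = 11.69 km/s.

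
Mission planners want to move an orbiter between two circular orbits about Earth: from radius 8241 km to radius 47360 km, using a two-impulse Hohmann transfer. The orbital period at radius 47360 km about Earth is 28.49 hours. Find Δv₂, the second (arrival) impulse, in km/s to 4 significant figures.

Δv₂ = 1.322 km/s

From Kepler's third law T² = 4π²r³/μ at r = 47360 km, T = 28.49 hours = 28.49 × 3600 s = 1.02564×10^5 s: μ = 4π²r³/T² = 3.98662×10^5 km³/s².
Transfer-ellipse semi-major axis a_t = (r₁ + r₂)/2 = (8241 + 47360)/2 = 27800.5 km.
On the circular orbit at r = 47360 km, v_c = √(μ/r) = 2.9013 km/s.
Vis-viva on the transfer ellipse at r = 47360 km gives v_t = √[μ(2/r − 1/a_t)] = 1.5796 km/s.
Δv₂ = |v_t − v_c| = |1.5796 − 2.9013| = 1.322 km/s.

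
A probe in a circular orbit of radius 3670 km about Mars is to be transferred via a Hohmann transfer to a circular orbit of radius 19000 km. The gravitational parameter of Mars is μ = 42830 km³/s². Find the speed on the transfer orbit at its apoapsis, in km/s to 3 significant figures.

v = 0.854 km/s

Transfer-ellipse semi-major axis a_t = (r₁ + r₂)/2 = (3670 + 19000)/2 = 11335 km.
The apoapsis of the transfer ellipse is at r = 19000 km.
From the vis-viva equation, v = √[μ(2/r − 1/a_t)] = 0.8543 km/s.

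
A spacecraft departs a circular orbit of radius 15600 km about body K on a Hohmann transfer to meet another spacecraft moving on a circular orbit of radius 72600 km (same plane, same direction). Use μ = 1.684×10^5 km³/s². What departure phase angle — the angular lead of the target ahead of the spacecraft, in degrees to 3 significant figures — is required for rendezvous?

φ = 94.8°

Semi-major axis of the transfer orbit: a_t = (15600 + 72600)/2 = 44100 km.
Transfer time t = π√(a_t³/μ) = 70898 s.
Target angular speed ω₂ = √(μ/r₂³) = 2.0978×10^-5 rad/s.
Angle swept by the target during transfer: ω₂·t = 1.4873 rad = 85.22°.
The spacecraft traverses 180° on the transfer ellipse, so the target must lead by 180° − 85.22° = 94.8°.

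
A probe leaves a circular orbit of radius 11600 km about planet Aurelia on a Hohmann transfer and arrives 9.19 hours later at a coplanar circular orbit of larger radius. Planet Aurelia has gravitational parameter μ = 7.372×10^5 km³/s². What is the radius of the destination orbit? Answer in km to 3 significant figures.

r₂ = 75200 km

Transfer time t = 9.19 hours = 33084 s, and t = π√(a_t³/μ).
So a_t = (μ t²/π²)^(1/3) = (7.372×10^5 × (33084)² / π²)^(1/3) = 43402 km.
Since a_t = (r₁ + r₂)/2, r₂ = 2a_t − r₁ = 2×43402 − 11600 = 75204 km.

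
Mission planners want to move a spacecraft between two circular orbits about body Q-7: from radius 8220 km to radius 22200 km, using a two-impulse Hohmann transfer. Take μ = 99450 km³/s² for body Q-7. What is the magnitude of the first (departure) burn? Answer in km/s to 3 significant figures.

Δv₁ = 0.724 km/s

Transfer-ellipse semi-major axis a_t = (r₁ + r₂)/2 = (8220 + 22200)/2 = 15210 km.
Circular speed at r = 8220 km: v_c = √(μ/r) = 3.4783 km/s.
Vis-viva on the transfer ellipse at r = 8220 km gives v_t = √[μ(2/r − 1/a_t)] = 4.2022 km/s.
Δv₁ = |v_t − v_c| = |4.2022 − 3.4783| = 0.7239 km/s.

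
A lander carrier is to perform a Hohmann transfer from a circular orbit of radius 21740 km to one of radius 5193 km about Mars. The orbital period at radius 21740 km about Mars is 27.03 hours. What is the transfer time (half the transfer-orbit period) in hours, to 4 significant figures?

From Kepler's third law T² = 4π²r³/μ at r = 21740 km, T = 27.03 hours = 27.03 × 3600 s = 97308 s: μ = 4π²r³/T² = 42839.2 km³/s².
The Hohmann ellipse has a_t = (r₁ + r₂)/2 = 13466.5 km.
By Kepler's third law the transfer-orbit period is T = 2π√(a_t³/μ), so t = T/2 = 23720 s.
Converting: 23720 s ÷ 3600 s/hour = 6.589 hours.

t = 6.589 hours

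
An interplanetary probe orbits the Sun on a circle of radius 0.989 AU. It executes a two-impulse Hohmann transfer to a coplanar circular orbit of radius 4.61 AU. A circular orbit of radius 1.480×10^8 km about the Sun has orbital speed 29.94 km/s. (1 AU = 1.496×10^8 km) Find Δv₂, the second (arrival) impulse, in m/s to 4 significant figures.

Δv₂ = 5626 m/s

From the circular-orbit relation v² = μ/r at r = 1.480×10^8 km: μ = v²r = (29.94)² × 1.480×10^8 = 1.32668×10^11 km³/s².
In km: r₁ = 0.989 × 1.496×10^8 = 1.479544×10^8 km; r₂ = 4.61 × 1.496×10^8 = 6.89656×10^8 km.
Transfer-ellipse semi-major axis a_t = (r₁ + r₂)/2 = (1.479544×10^8 + 6.89656×10^8)/2 = 4.188052×10^8 km.
Circular speed at r = 6.89656×10^8 km: v_c = √(μ/r) = 13.87 km/s.
Vis-viva on the transfer ellipse at r = 6.89656×10^8 km gives v_t = √[μ(2/r − 1/a_t)] = 8.244 km/s.
Δv₂ = |v_t − v_c| = |8.244 − 13.87| = 5.626 km/s.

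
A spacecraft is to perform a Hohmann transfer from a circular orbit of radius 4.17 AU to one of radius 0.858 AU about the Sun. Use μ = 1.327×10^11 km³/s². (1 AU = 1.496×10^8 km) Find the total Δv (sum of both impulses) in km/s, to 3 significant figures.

Δv = 15.3 km/s

In km: r₁ = 4.17 × 1.496×10^8 = 6.23832×10^8 km; r₂ = 0.858 × 1.496×10^8 = 1.283568×10^8 km.
Transfer-ellipse semi-major axis a_t = (r₁ + r₂)/2 = (6.23832×10^8 + 1.283568×10^8)/2 = 3.760944×10^8 km.
Circular speed at r₁: v₁ = √(μ/r₁) = √(1.327×10^11/6.23832×10^8) = 14.5848 km/s.
Transfer-orbit speed at r₁ (vis-viva equation): v_a = √[μ(2/r₁ − 1/a_t)] = 8.52045 km/s.
First burn Δv₁ = |v_a − v₁| = 6.064 km/s.
Circular speed at r₂: v₂ = √(μ/r₂) = 32.1533 km/s.
Transfer-orbit speed at r₂: v_p = √[μ(2/r₂ − 1/a_t)] = 41.4106 km/s.
Second burn Δv₂ = |v₂ − v_p| = 9.257 km/s.
Δv = Δv₁ + Δv₂ = 6.064 + 9.257 = 15.32 km/s.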